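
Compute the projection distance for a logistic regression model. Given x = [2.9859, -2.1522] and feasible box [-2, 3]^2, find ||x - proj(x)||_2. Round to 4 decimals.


Project each component onto [-2, 3].
clip(2.9859) = 2.9859, clip(-2.1522) = -2.0
Projection = [2.9859, -2.0]
Squared diffs: [0.0, 0.0232]
Distance = sqrt(0.0232) = 0.1522


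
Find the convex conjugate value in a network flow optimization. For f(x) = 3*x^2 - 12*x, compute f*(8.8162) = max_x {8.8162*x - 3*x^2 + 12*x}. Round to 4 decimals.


f*(y) = sup_x {y*x - a*x^2 - b*x} = sup_x {(y-b)*x - a*x^2}
FOC: (y - b) - 2a*x = 0 => x* = (y - b)/(2a)
x* = (8.8162 + 12)/(2*3) = 3.4694
f*(8.8162) = (y-b)^2/(4a) = (8.8162 + 12)^2/(4*3)
= 433.3142/12 = 36.1095


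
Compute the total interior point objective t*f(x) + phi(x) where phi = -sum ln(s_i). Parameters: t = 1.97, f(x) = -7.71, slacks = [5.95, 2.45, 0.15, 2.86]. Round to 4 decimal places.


Step 1: Compute log-barrier.
ln values: [1.7834, 0.8961, -1.8971, 1.0508]
phi = -(1.7834 + 0.8961 - 1.8971 + 1.0508) = -1.8332
Step 2: Compute augmented objective.
t*f(x) = 1.97*-7.71 = -15.1887
Total = -15.1887 - 1.8332 = -17.0219


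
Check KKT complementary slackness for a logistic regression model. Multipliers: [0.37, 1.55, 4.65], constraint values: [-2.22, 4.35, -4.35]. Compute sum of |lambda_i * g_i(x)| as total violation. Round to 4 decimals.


KKT complementary slackness check:
lambda_1 * g_1 = 0.37 * -2.22 = -0.8214
lambda_2 * g_2 = 1.55 * 4.35 = 6.7425
lambda_3 * g_3 = 4.65 * -4.35 = -20.2275
Total violation = 0.8214 + 6.7425 + 20.2275 = 27.7914


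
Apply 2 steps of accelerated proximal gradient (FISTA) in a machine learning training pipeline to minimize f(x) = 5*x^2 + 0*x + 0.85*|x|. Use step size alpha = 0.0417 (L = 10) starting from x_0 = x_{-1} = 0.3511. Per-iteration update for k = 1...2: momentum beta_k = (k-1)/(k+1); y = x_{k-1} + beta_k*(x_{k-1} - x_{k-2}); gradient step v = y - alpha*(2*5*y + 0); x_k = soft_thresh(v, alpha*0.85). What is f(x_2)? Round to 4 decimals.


FISTA on f(x) = 5*x^2 + 0*x + 0.85*|x|
L = 10, alpha = 0.0417
Iteration 1: beta = 0.0, y = 0.3511 + 0.0*(0.3511 - 0.3511) = 0.3511
  grad(y) = 3.511, v = y - alpha*grad = 0.2047
  prox(v) = soft_thresh(0.2047, 0.0354) = 0.1692
Iteration 2: beta = 0.3333, y = 0.1692 + 0.3333*(0.1692 - 0.3511) = 0.1086
  grad(y) = 1.0863, v = y - alpha*grad = 0.0633
  prox(v) = soft_thresh(0.0633, 0.0354) = 0.0279
f(x_2) = 5*0.0279^2 + 0*0.0279 + 0.85*|0.0279| = 0.0276


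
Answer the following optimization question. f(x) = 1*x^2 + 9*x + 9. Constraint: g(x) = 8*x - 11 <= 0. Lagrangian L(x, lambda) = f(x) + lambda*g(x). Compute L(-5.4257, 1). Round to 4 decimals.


Step 1: Evaluate f(x).
f(-5.4257) = 1*(-5.4257)^2 + 9*(-5.4257) + 9 = -10.3931
Step 2: Evaluate g(x).
g(-5.4257) = 8*-5.4257 - 11 = -54.4056
Step 3: Compute Lagrangian.
L = -10.3931 + 1*-54.4056 = -64.7987


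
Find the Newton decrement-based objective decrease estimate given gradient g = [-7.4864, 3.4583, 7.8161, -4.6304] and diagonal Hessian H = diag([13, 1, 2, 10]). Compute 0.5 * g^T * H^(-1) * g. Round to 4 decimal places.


Step 1: H is diagonal, so H^(-1) * g = [-0.5759, 3.4583, 3.9081, -0.463].
Step 2: g^T H^(-1) g = sum_i g_i^2 / H_ii
  = (-7.4864)^2/13 + (3.4583)^2/1 + (7.8161)^2/2 + (-4.6304)^2/10
  = 4.3112 + 11.9598 + 30.5457 + 2.1441 = 48.9609
Step 3: Objective decrease = 0.5 * g^T H^(-1) g = 24.4804


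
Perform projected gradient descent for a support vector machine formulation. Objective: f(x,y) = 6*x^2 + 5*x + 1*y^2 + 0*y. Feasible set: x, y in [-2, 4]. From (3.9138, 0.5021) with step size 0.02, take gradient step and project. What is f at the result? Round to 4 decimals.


Step 1: Compute gradient at (3.9138, 0.5021).
grad_x = 2*6*3.9138 + 5 = 51.9656
grad_y = 2*1*0.5021 + 0 = 1.0042
Step 2: Gradient step.
x_raw = 3.9138 - 0.02*51.9656 = 2.8745
y_raw = 0.5021 - 0.02*1.0042 = 0.482
Step 3: Project onto [-2, 4].
x_proj = clip(2.8745) = 2.8745
y_proj = clip(0.482) = 0.482
Step 4: Evaluate f.
f(2.8745, 0.482) = 64.1809


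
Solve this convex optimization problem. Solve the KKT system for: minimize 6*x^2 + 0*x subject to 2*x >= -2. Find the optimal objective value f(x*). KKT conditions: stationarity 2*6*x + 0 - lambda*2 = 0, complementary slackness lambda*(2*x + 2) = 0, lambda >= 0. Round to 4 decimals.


Step 1: Try lambda = 0 (constraint inactive).
Stationarity: 2*6*x + 0 = 0
x* = 0/(2*6) = 0.0
Check constraint: 2*0.0 = 0.0 >= -2 -- satisfied.
Step 2: Compute optimal value.
f(x*) = 6*0.0^2 + 0*0.0 = 0.0


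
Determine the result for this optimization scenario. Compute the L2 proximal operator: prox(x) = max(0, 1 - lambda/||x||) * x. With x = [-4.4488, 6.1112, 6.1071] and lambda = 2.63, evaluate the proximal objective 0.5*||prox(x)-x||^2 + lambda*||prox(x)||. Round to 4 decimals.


Step 1: Compute ||x||.
||x|| = 9.7178
Step 2: Compute scaling factor.
scale = max(0, 1 - 2.63/9.7178) = 0.7294
Step 3: prox(x) = [-3.2448, 4.4573, 4.4543]
||prox(x)|| = 7.0878
Step 4: Proximal objective.
0.5*||prox-x||^2 = 3.4585
lambda*||prox|| = 18.6409
Total = 22.0993


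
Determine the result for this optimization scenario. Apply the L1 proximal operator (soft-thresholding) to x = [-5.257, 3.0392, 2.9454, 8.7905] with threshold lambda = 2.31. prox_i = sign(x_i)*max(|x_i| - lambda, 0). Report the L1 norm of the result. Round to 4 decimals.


Soft-thresholding with lambda = 2.31:
prox(-5.257) = sign(-5.257)*max(|-5.257| - 2.31, 0) = -2.947
prox(3.0392) = sign(3.0392)*max(|3.0392| - 2.31, 0) = 0.7292
prox(2.9454) = sign(2.9454)*max(|2.9454| - 2.31, 0) = 0.6354
prox(8.7905) = sign(8.7905)*max(|8.7905| - 2.31, 0) = 6.4805
prox(x) = [-2.947, 0.7292, 0.6354, 6.4805]
||prox(x)||_1 = 2.947 + 0.7292 + 0.6354 + 6.4805 = 10.7921


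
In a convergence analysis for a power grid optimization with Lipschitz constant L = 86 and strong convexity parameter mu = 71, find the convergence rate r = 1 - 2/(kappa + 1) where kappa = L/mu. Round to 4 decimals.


Step 1: Compute the condition number.
kappa = L/mu = 86/71 = 1.2113
Step 2: Compute the convergence rate.
r = 1 - 2/(kappa + 1) = 1 - 2*mu/(L + mu) = (L - mu)/(L + mu) = 15/157 = 0.0955


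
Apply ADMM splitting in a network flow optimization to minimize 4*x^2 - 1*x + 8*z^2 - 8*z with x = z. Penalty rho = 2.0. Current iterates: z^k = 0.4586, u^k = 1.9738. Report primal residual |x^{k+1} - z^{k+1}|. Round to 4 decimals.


ADMM iteration with rho = 2.0, z^k = 0.4586, u^k = 1.9738
Step 1: x-update.
Minimize 4*x^2 - 1*x + (2.0/2)*(x - 0.4586 + 1.9738)^2
FOC: (2*4 + 2.0)*x = 1 + 2.0*(0.4586 - 1.9738)
x^{k+1} = -0.203
Step 2: z-update.
Minimize 8*z^2 - 8*z + (2.0/2)*(-0.203 - z + 1.9738)^2
FOC: (2*8 + 2.0)*z = 8 + 2.0*(-0.203 + 1.9738)
z^{k+1} = 0.6412
Step 3: u-update.
u^{k+1} = 1.9738 - 0.203 - 0.6412 = 1.1296
Step 4: Primal residual = |-0.203 - 0.6412| = 0.8442


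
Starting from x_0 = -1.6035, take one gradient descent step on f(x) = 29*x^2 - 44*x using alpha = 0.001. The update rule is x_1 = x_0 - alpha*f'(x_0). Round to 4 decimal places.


We compute the gradient at x_0 and apply the update.
f'(x) = 58*x - 44
f'(-1.6035) = 58*-1.6035 - 44 = -137.003
x_1 = -1.6035 - 0.001*-137.003 = -1.4665


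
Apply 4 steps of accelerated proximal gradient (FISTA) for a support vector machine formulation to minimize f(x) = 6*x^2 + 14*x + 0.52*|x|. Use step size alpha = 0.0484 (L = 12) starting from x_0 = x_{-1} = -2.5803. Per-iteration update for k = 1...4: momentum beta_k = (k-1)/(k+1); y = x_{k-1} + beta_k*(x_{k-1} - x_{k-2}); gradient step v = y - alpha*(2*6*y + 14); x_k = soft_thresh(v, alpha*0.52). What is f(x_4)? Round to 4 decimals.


FISTA on f(x) = 6*x^2 + 14*x + 0.52*|x|
L = 12, alpha = 0.0484
Iteration 1: beta = 0.0, y = -2.5803 + 0.0*(-2.5803 + 2.5803) = -2.5803
  grad(y) = -16.9636, v = y - alpha*grad = -1.7593
  prox(v) = soft_thresh(-1.7593, 0.0252) = -1.7341
Iteration 2: beta = 0.3333, y = -1.7341 + 0.3333*(-1.7341 + 2.5803) = -1.452
  grad(y) = -3.4243, v = y - alpha*grad = -1.2863
  prox(v) = soft_thresh(-1.2863, 0.0252) = -1.2611
Iteration 3: beta = 0.5, y = -1.2611 + 0.5*(-1.2611 + 1.7341) = -1.0246
  grad(y) = 1.7044, v = y - alpha*grad = -1.1071
  prox(v) = soft_thresh(-1.1071, 0.0252) = -1.082
Iteration 4: beta = 0.6, y = -1.082 + 0.6*(-1.082 + 1.2611) = -0.9745
  grad(y) = 2.3065, v = y - alpha*grad = -1.0861
  prox(v) = soft_thresh(-1.0861, 0.0252) = -1.0609
f(x_4) = 6*(-1.0609)^2 + 14*(-1.0609) + 0.52*|-1.0609| = -7.5479


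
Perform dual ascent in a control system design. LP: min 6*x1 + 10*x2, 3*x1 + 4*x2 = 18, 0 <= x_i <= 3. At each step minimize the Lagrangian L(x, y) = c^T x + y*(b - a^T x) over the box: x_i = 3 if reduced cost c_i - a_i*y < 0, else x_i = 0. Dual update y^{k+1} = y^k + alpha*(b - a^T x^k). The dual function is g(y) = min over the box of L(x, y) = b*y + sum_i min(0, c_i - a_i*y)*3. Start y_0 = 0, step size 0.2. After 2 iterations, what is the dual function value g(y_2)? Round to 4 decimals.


Dual ascent for LP: min 6*x1 + 10*x2, 3*x1 + 4*x2 = 18, 0 <= x_i <= 3
Step 1: y^k = 0.0, reduced costs: (6.0, 10.0)
  x^k = (0.0, 0.0), subgradient = b - a^T x = 18.0
  y^{k+1} = 0.0 + 0.2*18.0 = 3.6
Step 2: y^k = 3.6, reduced costs: (-4.8, -4.4)
  x^k = (3.0, 3.0), subgradient = b - a^T x = -3.0
  y^{k+1} = 3.6 + 0.2*-3.0 = 3.0
Dual objective at y_2 = 3.0: reduced costs (-3.0, -2.0), box minimizer x = (3.0, 3.0)
g(y_2) = b*y + (c1 - a1*y)*x1 + (c2 - a2*y)*x2 = 18*3.0 + (-3.0)*3.0 + (-2.0)*3.0 = 54.0 - 9.0 - 6.0 = 39.0


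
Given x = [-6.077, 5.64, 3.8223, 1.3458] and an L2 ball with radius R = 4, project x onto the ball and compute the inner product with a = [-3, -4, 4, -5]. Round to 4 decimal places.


Step 1: Compute ||x|| (intermediates to 6 decimals).
||x|| = sqrt((-6.077)^2 + 5.64^2 + 3.8223^2 + 1.3458^2) = 9.228255
Step 2: Project.
Since ||x|| > R, scale = R/||x|| = 4/9.228255 = 0.433451, proj(x) = scale * x
proj(x) = [-2.634082, 2.444664, 1.65678, 0.583338]
Step 3: Dot product.
a^T * proj(x) = -3*(-2.634082) - 4*2.444664 + 4*1.65678 - 5*0.583338 = 1.834


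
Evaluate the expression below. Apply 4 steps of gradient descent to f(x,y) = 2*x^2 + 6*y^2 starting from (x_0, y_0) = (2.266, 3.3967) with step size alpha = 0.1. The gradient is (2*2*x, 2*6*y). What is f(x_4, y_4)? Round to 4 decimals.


Gradient descent on f(x,y) = 2*x^2 + 6*y^2.
Starting point: (2.266, 3.3967), alpha = 0.1
Step 1: grad_x = 2*2*2.266 = 9.064, grad_y = 2*6*3.3967 = 40.7604
  x_1 = 2.266 - 0.1*9.064 = 1.3596
  y_1 = 3.3967 - 0.1*40.7604 = -0.6793
Step 2: grad_x = 2*2*1.3596 = 5.4384, grad_y = 2*6*-0.6793 = -8.1521
  x_2 = 1.3596 - 0.1*5.4384 = 0.8158
  y_2 = -0.6793 - 0.1*-8.1521 = 0.1359
Step 3: grad_x = 2*2*0.8158 = 3.263, grad_y = 2*6*0.1359 = 1.6304
  x_3 = 0.8158 - 0.1*3.263 = 0.4895
  y_3 = 0.1359 - 0.1*1.6304 = -0.0272
Step 4: grad_x = 2*2*0.4895 = 1.9578, grad_y = 2*6*-0.0272 = -0.3261
  x_4 = 0.4895 - 0.1*1.9578 = 0.2937
  y_4 = -0.0272 - 0.1*-0.3261 = 0.0054
f(0.2937, 0.0054) = 2*0.2937^2 + 6*0.0054^2 = 0.1727


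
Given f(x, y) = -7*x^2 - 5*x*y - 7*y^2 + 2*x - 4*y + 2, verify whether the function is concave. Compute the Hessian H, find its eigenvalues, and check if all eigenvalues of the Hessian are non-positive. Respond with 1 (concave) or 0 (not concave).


The Hessian of f(x,y) = -7*x^2 - 5*x*y - 7*y^2 + 2*x - 4*y + 2 is:
H = [[-14, -5], [-5, -14]]
Trace = -14 - 14 = -28
Determinant = -14*-14 - (-5)^2 = 171
Discriminant = (-28)^2 - 4*171 = 100.0
Eigenvalues: lambda_1 = -19.0, lambda_2 = -9.0
The function is concave.

1


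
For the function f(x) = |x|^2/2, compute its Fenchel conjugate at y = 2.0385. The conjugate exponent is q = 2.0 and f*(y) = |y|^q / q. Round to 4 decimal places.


The conjugate exponent q satisfies 1/p + 1/q = 1.
p = 2, so q = 2/(2 - 1) = 2.0
|y|^q = 2.0385^2.0 = 4.1555
f*(2.0385) = 4.1555 / 2.0 = 2.0777


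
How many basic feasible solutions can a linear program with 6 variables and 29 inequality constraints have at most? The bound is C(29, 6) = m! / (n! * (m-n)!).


Each vertex corresponds to some choice of n active constraints out of m, so the number of vertices is at most C(m, n) = m! / (n!(m-n)!).
m = 29, n = 6
Numerator: 29 * 28 * 27 * 26 * 25 * 24
Denominator: 6! = 720
C(29, 6) = 475020


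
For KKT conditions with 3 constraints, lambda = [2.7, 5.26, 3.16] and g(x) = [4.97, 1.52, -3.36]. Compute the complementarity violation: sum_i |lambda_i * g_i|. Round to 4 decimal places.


KKT complementary slackness check:
lambda_1 * g_1 = 2.7 * 4.97 = 13.419
lambda_2 * g_2 = 5.26 * 1.52 = 7.9952
lambda_3 * g_3 = 3.16 * -3.36 = -10.6176
Total violation = 13.419 + 7.9952 + 10.6176 = 32.0318


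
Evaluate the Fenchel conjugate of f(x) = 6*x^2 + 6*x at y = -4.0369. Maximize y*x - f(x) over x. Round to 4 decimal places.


f*(y) = sup_x {y*x - a*x^2 - b*x} = sup_x {(y-b)*x - a*x^2}
FOC: (y - b) - 2a*x = 0 => x* = (y - b)/(2a)
x* = (-4.0369 - 6)/(2*6) = -0.8364
f*(-4.0369) = (y-b)^2/(4a) = (-4.0369 - 6)^2/(4*6)
= 100.7394/24 = 4.1975


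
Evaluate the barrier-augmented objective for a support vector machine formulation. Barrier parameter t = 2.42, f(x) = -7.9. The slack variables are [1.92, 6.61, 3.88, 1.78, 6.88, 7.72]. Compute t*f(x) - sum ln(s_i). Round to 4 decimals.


Step 1: Compute log-barrier.
ln values: [0.6523, 1.8886, 1.3558, 0.5766, 1.9286, 2.0438]
phi = -(0.6523 + 1.8886 + 1.3558 + 0.5766 + 1.9286 + 2.0438) = -8.4458
Step 2: Compute augmented objective.
t*f(x) = 2.42*-7.9 = -19.118
Total = -19.118 - 8.4458 = -27.5638


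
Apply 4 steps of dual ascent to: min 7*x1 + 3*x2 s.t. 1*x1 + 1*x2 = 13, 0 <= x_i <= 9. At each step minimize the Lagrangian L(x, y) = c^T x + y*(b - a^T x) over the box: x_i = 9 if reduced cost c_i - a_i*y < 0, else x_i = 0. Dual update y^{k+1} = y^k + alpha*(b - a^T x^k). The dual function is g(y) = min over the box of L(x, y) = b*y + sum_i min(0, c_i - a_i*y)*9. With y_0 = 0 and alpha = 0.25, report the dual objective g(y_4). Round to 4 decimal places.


Dual ascent for LP: min 7*x1 + 3*x2, 1*x1 + 1*x2 = 13, 0 <= x_i <= 9
Step 1: y^k = 0.0, reduced costs: (7.0, 3.0)
  x^k = (0.0, 0.0), subgradient = b - a^T x = 13.0
  y^{k+1} = 0.0 + 0.25*13.0 = 3.25
Step 2: y^k = 3.25, reduced costs: (3.75, -0.25)
  x^k = (0.0, 9.0), subgradient = b - a^T x = 4.0
  y^{k+1} = 3.25 + 0.25*4.0 = 4.25
Step 3: y^k = 4.25, reduced costs: (2.75, -1.25)
  x^k = (0.0, 9.0), subgradient = b - a^T x = 4.0
  y^{k+1} = 4.25 + 0.25*4.0 = 5.25
Step 4: y^k = 5.25, reduced costs: (1.75, -2.25)
  x^k = (0.0, 9.0), subgradient = b - a^T x = 4.0
  y^{k+1} = 5.25 + 0.25*4.0 = 6.25
Dual objective at y_4 = 6.25: reduced costs (0.75, -3.25), box minimizer x = (0.0, 9.0)
g(y_4) = b*y + (c1 - a1*y)*x1 + (c2 - a2*y)*x2 = 13*6.25 + 0.75*0.0 + (-3.25)*9.0 = 81.25 + 0.0 - 29.25 = 52.0


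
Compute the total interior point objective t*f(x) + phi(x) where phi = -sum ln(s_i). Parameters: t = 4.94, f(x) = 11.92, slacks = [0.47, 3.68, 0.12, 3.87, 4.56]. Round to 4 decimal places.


Step 1: Compute log-barrier.
ln values: [-0.755, 1.3029, -2.1203, 1.3533, 1.5173]
phi = -(-0.755 + 1.3029 - 2.1203 + 1.3533 + 1.5173) = -1.2982
Step 2: Compute augmented objective.
t*f(x) = 4.94*11.92 = 58.8848
Total = 58.8848 - 1.2982 = 57.5866


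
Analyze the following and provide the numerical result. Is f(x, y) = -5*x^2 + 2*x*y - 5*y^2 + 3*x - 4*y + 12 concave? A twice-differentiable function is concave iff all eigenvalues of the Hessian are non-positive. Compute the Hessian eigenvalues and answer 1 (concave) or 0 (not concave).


The Hessian of f(x,y) = -5*x^2 + 2*x*y - 5*y^2 + 3*x - 4*y + 12 is:
H = [[-10, 2], [2, -10]]
Trace = -10 - 10 = -20
Determinant = -10*-10 - (2)^2 = 96
Discriminant = (-20)^2 - 4*96 = 16.0
Eigenvalues: lambda_1 = -12.0, lambda_2 = -8.0
The function is concave.

1


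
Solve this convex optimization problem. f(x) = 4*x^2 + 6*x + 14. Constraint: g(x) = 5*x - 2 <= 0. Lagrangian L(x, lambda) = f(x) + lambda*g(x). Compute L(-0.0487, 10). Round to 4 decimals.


Step 1: Evaluate f(x).
f(-0.0487) = 4*(-0.0487)^2 + 6*(-0.0487) + 14 = 13.7173
Step 2: Evaluate g(x).
g(-0.0487) = 5*-0.0487 - 2 = -2.2435
Step 3: Compute Lagrangian.
L = 13.7173 + 10*-2.2435 = -8.7177


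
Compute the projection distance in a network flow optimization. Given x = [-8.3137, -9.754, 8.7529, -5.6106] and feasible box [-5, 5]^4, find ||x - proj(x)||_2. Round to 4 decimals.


Project each component onto [-5, 5].
clip(-8.3137) = -5.0, clip(-9.754) = -5.0, clip(8.7529) = 5.0, clip(-5.6106) = -5.0
Projection = [-5.0, -5.0, 5.0, -5.0]
Squared diffs: [10.9806, 22.6005, 14.0843, 0.3728]
Distance = sqrt(48.0382) = 6.931


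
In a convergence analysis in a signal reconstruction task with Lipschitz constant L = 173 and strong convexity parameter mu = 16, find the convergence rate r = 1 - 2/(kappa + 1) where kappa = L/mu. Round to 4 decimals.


Step 1: Compute the condition number.
kappa = L/mu = 173/16 = 10.8125
Step 2: Compute the convergence rate.
r = 1 - 2/(kappa + 1) = 1 - 2*mu/(L + mu) = (L - mu)/(L + mu) = 157/189 = 0.8307


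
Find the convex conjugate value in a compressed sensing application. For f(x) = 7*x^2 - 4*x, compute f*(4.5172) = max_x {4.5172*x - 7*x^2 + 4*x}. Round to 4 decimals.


f*(y) = sup_x {y*x - a*x^2 - b*x} = sup_x {(y-b)*x - a*x^2}
FOC: (y - b) - 2a*x = 0 => x* = (y - b)/(2a)
x* = (4.5172 + 4)/(2*7) = 0.6084
f*(4.5172) = (y-b)^2/(4a) = (4.5172 + 4)^2/(4*7)
= 72.5427/28 = 2.5908


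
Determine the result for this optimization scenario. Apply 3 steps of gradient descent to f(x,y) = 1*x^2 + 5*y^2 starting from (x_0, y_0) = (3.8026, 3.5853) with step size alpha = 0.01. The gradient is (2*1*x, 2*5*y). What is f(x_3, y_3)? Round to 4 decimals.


Gradient descent on f(x,y) = 1*x^2 + 5*y^2.
Starting point: (3.8026, 3.5853), alpha = 0.01
Step 1: grad_x = 2*1*3.8026 = 7.6052, grad_y = 2*5*3.5853 = 35.853
  x_1 = 3.8026 - 0.01*7.6052 = 3.7265
  y_1 = 3.5853 - 0.01*35.853 = 3.2268
Step 2: grad_x = 2*1*3.7265 = 7.4531, grad_y = 2*5*3.2268 = 32.2677
  x_2 = 3.7265 - 0.01*7.4531 = 3.652
  y_2 = 3.2268 - 0.01*32.2677 = 2.9041
Step 3: grad_x = 2*1*3.652 = 7.304, grad_y = 2*5*2.9041 = 29.0409
  x_3 = 3.652 - 0.01*7.304 = 3.579
  y_3 = 2.9041 - 0.01*29.0409 = 2.6137
f(3.579, 2.6137) = 1*3.579^2 + 5*2.6137^2 = 46.9658


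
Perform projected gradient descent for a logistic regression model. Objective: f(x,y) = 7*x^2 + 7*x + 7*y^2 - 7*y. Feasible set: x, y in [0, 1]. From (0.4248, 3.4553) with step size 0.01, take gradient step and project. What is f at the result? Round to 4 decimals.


Step 1: Compute gradient at (0.4248, 3.4553).
grad_x = 2*7*0.4248 + 7 = 12.9472
grad_y = 2*7*3.4553 - 7 = 41.3742
Step 2: Gradient step.
x_raw = 0.4248 - 0.01*12.9472 = 0.2953
y_raw = 3.4553 - 0.01*41.3742 = 3.0416
Step 3: Project onto [0, 1].
x_proj = clip(0.2953) = 0.2953
y_proj = clip(3.0416) = 1.0
Step 4: Evaluate f.
f(0.2953, 1.0) = 2.6778


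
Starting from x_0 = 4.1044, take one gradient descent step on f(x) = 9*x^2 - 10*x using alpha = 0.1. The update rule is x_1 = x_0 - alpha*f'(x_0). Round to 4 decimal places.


We compute the gradient at x_0 and apply the update.
f'(x) = 18*x - 10
f'(4.1044) = 18*4.1044 - 10 = 63.8792
x_1 = 4.1044 - 0.1*63.8792 = -2.2835


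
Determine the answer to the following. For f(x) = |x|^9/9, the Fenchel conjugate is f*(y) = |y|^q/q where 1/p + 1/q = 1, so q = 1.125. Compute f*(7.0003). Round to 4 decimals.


The conjugate exponent q satisfies 1/p + 1/q = 1.
p = 9, so q = 9/(9 - 1) = 1.125
|y|^q = 7.0003^1.125 = 8.928
f*(7.0003) = 8.928 / 1.125 = 7.936


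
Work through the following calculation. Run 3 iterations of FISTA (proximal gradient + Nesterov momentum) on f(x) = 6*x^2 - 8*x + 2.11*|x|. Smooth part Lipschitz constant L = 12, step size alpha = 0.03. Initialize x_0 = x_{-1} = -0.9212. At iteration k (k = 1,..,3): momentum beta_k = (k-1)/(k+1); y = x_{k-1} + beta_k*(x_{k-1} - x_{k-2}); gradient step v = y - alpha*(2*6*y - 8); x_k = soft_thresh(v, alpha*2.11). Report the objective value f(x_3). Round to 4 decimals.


FISTA on f(x) = 6*x^2 - 8*x + 2.11*|x|
L = 12, alpha = 0.03
Iteration 1: beta = 0.0, y = -0.9212 + 0.0*(-0.9212 + 0.9212) = -0.9212
  grad(y) = -19.0544, v = y - alpha*grad = -0.3496
  prox(v) = soft_thresh(-0.3496, 0.0633) = -0.2863
Iteration 2: beta = 0.3333, y = -0.2863 + 0.3333*(-0.2863 + 0.9212) = -0.0746
  grad(y) = -8.8955, v = y - alpha*grad = 0.1922
  prox(v) = soft_thresh(0.1922, 0.0633) = 0.1289
Iteration 3: beta = 0.5, y = 0.1289 + 0.5*(0.1289 + 0.2863) = 0.3365
  grad(y) = -3.9615, v = y - alpha*grad = 0.4554
  prox(v) = soft_thresh(0.4554, 0.0633) = 0.3921
f(x_3) = 6*0.3921^2 - 8*0.3921 + 2.11*|0.3921| = -1.387


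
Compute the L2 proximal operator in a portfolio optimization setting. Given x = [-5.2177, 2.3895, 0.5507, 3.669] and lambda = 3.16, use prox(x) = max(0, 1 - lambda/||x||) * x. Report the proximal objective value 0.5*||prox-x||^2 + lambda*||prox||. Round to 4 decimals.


Step 1: Compute ||x||.
||x|| = 6.8337
Step 2: Compute scaling factor.
scale = max(0, 1 - 3.16/6.8337) = 0.5376
Step 3: prox(x) = [-2.8049, 1.2846, 0.296, 1.9724]
||prox(x)|| = 3.6737
Step 4: Proximal objective.
0.5*||prox-x||^2 = 4.9928
lambda*||prox|| = 11.6089
Total = 16.6016


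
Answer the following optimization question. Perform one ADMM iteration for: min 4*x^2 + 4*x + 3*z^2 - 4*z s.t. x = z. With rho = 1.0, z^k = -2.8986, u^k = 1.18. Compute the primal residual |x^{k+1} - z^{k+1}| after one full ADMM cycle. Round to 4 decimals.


ADMM iteration with rho = 1.0, z^k = -2.8986, u^k = 1.18
Step 1: x-update.
Minimize 4*x^2 + 4*x + (1.0/2)*(x + 2.8986 + 1.18)^2
FOC: (2*4 + 1.0)*x = -4 + 1.0*(-2.8986 - 1.18)
x^{k+1} = -0.8976
Step 2: z-update.
Minimize 3*z^2 - 4*z + (1.0/2)*(-0.8976 - z + 1.18)^2
FOC: (2*3 + 1.0)*z = 4 + 1.0*(-0.8976 + 1.18)
z^{k+1} = 0.6118
Step 3: u-update.
u^{k+1} = 1.18 - 0.8976 - 0.6118 = -0.3294
Step 4: Primal residual = |-0.8976 - 0.6118| = 1.5094


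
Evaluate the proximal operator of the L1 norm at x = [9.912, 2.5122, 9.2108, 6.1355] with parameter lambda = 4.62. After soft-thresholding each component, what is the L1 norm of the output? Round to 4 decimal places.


Soft-thresholding with lambda = 4.62:
prox(9.912) = sign(9.912)*max(|9.912| - 4.62, 0) = 5.292
prox(2.5122) = sign(2.5122)*max(|2.5122| - 4.62, 0) = 0.0
prox(9.2108) = sign(9.2108)*max(|9.2108| - 4.62, 0) = 4.5908
prox(6.1355) = sign(6.1355)*max(|6.1355| - 4.62, 0) = 1.5155
prox(x) = [5.292, 0.0, 4.5908, 1.5155]
||prox(x)||_1 = 5.292 + 0.0 + 4.5908 + 1.5155 = 11.3983


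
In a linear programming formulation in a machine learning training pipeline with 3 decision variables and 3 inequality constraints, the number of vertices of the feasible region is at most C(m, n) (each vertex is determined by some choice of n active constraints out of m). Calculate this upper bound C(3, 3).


Each vertex corresponds to some choice of n active constraints out of m, so the number of vertices is at most C(m, n) = m! / (n!(m-n)!).
m = 3, n = 3
Numerator: 3 * 2 * 1
Denominator: 3! = 6
C(3, 3) = 1


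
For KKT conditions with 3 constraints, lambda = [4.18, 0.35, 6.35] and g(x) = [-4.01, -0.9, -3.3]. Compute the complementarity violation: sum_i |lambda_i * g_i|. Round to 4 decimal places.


KKT complementary slackness check:
lambda_1 * g_1 = 4.18 * -4.01 = -16.7618
lambda_2 * g_2 = 0.35 * -0.9 = -0.315
lambda_3 * g_3 = 6.35 * -3.3 = -20.955
Total violation = 16.7618 + 0.315 + 20.955 = 38.0318


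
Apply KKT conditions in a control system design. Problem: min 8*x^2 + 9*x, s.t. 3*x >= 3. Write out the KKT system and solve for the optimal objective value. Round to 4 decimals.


Step 1: Try lambda = 0 (constraint inactive).
x_unc = -9/(2*8) = -0.5625
Check: 3*-0.5625 = -1.6875 < 3 -- violated!
Step 2: Constraint must be active: 3*x = 3
x* = 3/3 = 1.0
lambda = (2*8*1.0 + 9)/3 = 8.3333
Step 3: Compute optimal value.
f(x*) = 8*1.0^2 + 9*1.0 = 17.0


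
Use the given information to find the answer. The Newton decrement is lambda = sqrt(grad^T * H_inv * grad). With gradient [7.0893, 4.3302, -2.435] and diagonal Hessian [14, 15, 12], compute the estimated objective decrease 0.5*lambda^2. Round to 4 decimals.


Step 1: H is diagonal, so H^(-1) * g = [0.5064, 0.2887, -0.2029].
Step 2: g^T H^(-1) g = sum_i g_i^2 / H_ii
  = (7.0893)^2/14 + (4.3302)^2/15 + (-2.435)^2/12
  = 3.5899 + 1.25 + 0.4941 = 5.334
Step 3: Objective decrease = 0.5 * g^T H^(-1) g = 2.667


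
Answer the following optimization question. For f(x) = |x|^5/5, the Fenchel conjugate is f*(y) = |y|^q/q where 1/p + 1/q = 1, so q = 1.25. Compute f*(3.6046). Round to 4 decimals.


The conjugate exponent q satisfies 1/p + 1/q = 1.
p = 5, so q = 5/(5 - 1) = 1.25
|y|^q = 3.6046^1.25 = 4.9667
f*(3.6046) = 4.9667 / 1.25 = 3.9734


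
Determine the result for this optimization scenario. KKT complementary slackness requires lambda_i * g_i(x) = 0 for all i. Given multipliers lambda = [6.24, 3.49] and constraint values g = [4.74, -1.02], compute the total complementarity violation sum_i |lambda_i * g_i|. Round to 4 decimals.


KKT complementary slackness check:
lambda_1 * g_1 = 6.24 * 4.74 = 29.5776
lambda_2 * g_2 = 3.49 * -1.02 = -3.5598
Total violation = 29.5776 + 3.5598 = 33.1374


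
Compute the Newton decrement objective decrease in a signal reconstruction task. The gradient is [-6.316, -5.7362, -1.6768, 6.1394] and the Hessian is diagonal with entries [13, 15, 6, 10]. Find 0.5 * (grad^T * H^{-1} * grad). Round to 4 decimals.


Step 1: H is diagonal, so H^(-1) * g = [-0.4858, -0.3824, -0.2795, 0.6139].
Step 2: g^T H^(-1) g = sum_i g_i^2 / H_ii
  = (-6.316)^2/13 + (-5.7362)^2/15 + (-1.6768)^2/6 + (6.1394)^2/10
  = 3.0686 + 2.1936 + 0.4686 + 3.7692 = 9.5
Step 3: Objective decrease = 0.5 * g^T H^(-1) g = 4.75


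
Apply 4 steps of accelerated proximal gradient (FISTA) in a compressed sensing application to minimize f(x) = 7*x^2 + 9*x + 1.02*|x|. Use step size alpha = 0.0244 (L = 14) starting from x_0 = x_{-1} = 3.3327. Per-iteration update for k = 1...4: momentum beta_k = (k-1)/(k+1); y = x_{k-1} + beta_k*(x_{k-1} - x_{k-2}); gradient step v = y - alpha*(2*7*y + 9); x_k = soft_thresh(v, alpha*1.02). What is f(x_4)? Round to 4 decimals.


FISTA on f(x) = 7*x^2 + 9*x + 1.02*|x|
L = 14, alpha = 0.0244
Iteration 1: beta = 0.0, y = 3.3327 + 0.0*(3.3327 - 3.3327) = 3.3327
  grad(y) = 55.6578, v = y - alpha*grad = 1.9746
  prox(v) = soft_thresh(1.9746, 0.0249) = 1.9498
Iteration 2: beta = 0.3333, y = 1.9498 + 0.3333*(1.9498 - 3.3327) = 1.4888
  grad(y) = 29.843, v = y - alpha*grad = 0.7606
  prox(v) = soft_thresh(0.7606, 0.0249) = 0.7357
Iteration 3: beta = 0.5, y = 0.7357 + 0.5*(0.7357 - 1.9498) = 0.1287
  grad(y) = 10.8019, v = y - alpha*grad = -0.1349
  prox(v) = soft_thresh(-0.1349, 0.0249) = -0.11
Iteration 4: beta = 0.6, y = -0.11 + 0.6*(-0.11 - 0.7357) = -0.6174
  grad(y) = 0.3566, v = y - alpha*grad = -0.6261
  prox(v) = soft_thresh(-0.6261, 0.0249) = -0.6012
f(x_4) = 7*(-0.6012)^2 + 9*(-0.6012) + 1.02*|-0.6012| = -2.2675


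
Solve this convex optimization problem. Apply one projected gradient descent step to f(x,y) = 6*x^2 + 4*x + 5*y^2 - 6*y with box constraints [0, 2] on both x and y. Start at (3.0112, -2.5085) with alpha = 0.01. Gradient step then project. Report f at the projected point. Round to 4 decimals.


Step 1: Compute gradient at (3.0112, -2.5085).
grad_x = 2*6*3.0112 + 4 = 40.1344
grad_y = 2*5*-2.5085 - 6 = -31.085
Step 2: Gradient step.
x_raw = 3.0112 - 0.01*40.1344 = 2.6099
y_raw = -2.5085 - 0.01*-31.085 = -2.1977
Step 3: Project onto [0, 2].
x_proj = clip(2.6099) = 2.0
y_proj = clip(-2.1977) = 0.0
Step 4: Evaluate f.
f(2.0, 0.0) = 32.0


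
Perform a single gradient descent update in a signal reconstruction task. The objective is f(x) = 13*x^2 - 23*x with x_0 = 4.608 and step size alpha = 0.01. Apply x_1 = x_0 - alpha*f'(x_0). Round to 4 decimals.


We compute the gradient at x_0 and apply the update.
f'(x) = 26*x - 23
f'(4.608) = 26*4.608 - 23 = 96.808
x_1 = 4.608 - 0.01*96.808 = 3.6399


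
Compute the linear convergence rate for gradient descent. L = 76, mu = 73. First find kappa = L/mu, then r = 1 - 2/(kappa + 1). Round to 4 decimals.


Step 1: Compute the condition number.
kappa = L/mu = 76/73 = 1.0411
Step 2: Compute the convergence rate.
r = 1 - 2/(kappa + 1) = 1 - 2*mu/(L + mu) = (L - mu)/(L + mu) = 3/149 = 0.0201


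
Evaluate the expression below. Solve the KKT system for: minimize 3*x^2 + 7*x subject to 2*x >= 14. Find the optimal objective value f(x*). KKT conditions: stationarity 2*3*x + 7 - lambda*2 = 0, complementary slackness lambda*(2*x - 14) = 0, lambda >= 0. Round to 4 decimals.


Step 1: Try lambda = 0 (constraint inactive).
x_unc = -7/(2*3) = -1.1667
Check: 2*-1.1667 = -2.3334 < 14 -- violated!
Step 2: Constraint must be active: 2*x = 14
x* = 14/2 = 7.0
lambda = (2*3*7.0 + 7)/2 = 24.5
Step 3: Compute optimal value.
f(x*) = 3*7.0^2 + 7*7.0 = 196.0


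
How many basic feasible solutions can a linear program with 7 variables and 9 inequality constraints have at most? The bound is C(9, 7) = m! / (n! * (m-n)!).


Each vertex corresponds to some choice of n active constraints out of m, so the number of vertices is at most C(m, n) = m! / (n!(m-n)!).
m = 9, n = 7
Numerator: 9 * 8 * 7 * 6 * 5 * 4 * 3
Denominator: 7! = 5040
C(9, 7) = 36


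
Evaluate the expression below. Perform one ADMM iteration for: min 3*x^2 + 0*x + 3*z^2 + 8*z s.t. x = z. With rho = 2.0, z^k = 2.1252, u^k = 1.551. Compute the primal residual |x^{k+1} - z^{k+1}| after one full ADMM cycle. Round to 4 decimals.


ADMM iteration with rho = 2.0, z^k = 2.1252, u^k = 1.551
Step 1: x-update.
Minimize 3*x^2 + 0*x + (2.0/2)*(x - 2.1252 + 1.551)^2
FOC: (2*3 + 2.0)*x = 0 + 2.0*(2.1252 - 1.551)
x^{k+1} = 0.1436
Step 2: z-update.
Minimize 3*z^2 + 8*z + (2.0/2)*(0.1436 - z + 1.551)^2
FOC: (2*3 + 2.0)*z = -8 + 2.0*(0.1436 + 1.551)
z^{k+1} = -0.5764
Step 3: u-update.
u^{k+1} = 1.551 + 0.1436 + 0.5764 = 2.2709
Step 4: Primal residual = |0.1436 + 0.5764| = 0.7199


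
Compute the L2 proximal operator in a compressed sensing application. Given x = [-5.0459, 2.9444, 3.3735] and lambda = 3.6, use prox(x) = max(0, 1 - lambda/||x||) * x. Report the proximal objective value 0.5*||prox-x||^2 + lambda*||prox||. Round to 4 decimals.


Step 1: Compute ||x||.
||x|| = 6.7462
Step 2: Compute scaling factor.
scale = max(0, 1 - 3.6/6.7462) = 0.4664
Step 3: prox(x) = [-2.3532, 1.3732, 1.5733]
||prox(x)|| = 3.1462
Step 4: Proximal objective.
0.5*||prox-x||^2 = 6.48
lambda*||prox|| = 11.3263
Total = 17.8063


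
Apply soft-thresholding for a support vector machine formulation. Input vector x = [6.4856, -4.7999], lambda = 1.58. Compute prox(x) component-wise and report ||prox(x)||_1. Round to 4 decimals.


Soft-thresholding with lambda = 1.58:
prox(6.4856) = sign(6.4856)*max(|6.4856| - 1.58, 0) = 4.9056
prox(-4.7999) = sign(-4.7999)*max(|-4.7999| - 1.58, 0) = -3.2199
prox(x) = [4.9056, -3.2199]
||prox(x)||_1 = 4.9056 + 3.2199 = 8.1255


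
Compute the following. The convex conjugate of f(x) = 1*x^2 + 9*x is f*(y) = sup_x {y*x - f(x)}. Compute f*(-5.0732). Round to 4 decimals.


f*(y) = sup_x {y*x - a*x^2 - b*x} = sup_x {(y-b)*x - a*x^2}
FOC: (y - b) - 2a*x = 0 => x* = (y - b)/(2a)
x* = (-5.0732 - 9)/(2*1) = -7.0366
f*(-5.0732) = (y-b)^2/(4a) = (-5.0732 - 9)^2/(4*1)
= 198.055/4 = 49.5137


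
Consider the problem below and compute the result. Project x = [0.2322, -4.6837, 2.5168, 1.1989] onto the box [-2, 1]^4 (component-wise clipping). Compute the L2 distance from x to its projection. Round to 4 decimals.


Project each component onto [-2, 1].
clip(0.2322) = 0.2322, clip(-4.6837) = -2.0, clip(2.5168) = 1.0, clip(1.1989) = 1.0
Projection = [0.2322, -2.0, 1.0, 1.0]
Squared diffs: [0.0, 7.2022, 2.3007, 0.0396]
Distance = sqrt(9.5425) = 3.0891


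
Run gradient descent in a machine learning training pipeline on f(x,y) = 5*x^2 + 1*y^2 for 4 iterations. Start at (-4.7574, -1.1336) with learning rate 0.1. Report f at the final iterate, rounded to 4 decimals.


Gradient descent on f(x,y) = 5*x^2 + 1*y^2.
Starting point: (-4.7574, -1.1336), alpha = 0.1
Step 1: grad_x = 2*5*-4.7574 = -47.574, grad_y = 2*1*-1.1336 = -2.2672
  x_1 = -4.7574 - 0.1*-47.574 = 0.0
  y_1 = -1.1336 - 0.1*-2.2672 = -0.9069
Step 2: grad_x = 2*5*0.0 = 0.0, grad_y = 2*1*-0.9069 = -1.8138
  x_2 = 0.0 - 0.1*0.0 = 0.0
  y_2 = -0.9069 - 0.1*-1.8138 = -0.7255
Step 3: grad_x = 2*5*0.0 = 0.0, grad_y = 2*1*-0.7255 = -1.451
  x_3 = 0.0 - 0.1*0.0 = 0.0
  y_3 = -0.7255 - 0.1*-1.451 = -0.5804
Step 4: grad_x = 2*5*0.0 = 0.0, grad_y = 2*1*-0.5804 = -1.1608
  x_4 = 0.0 - 0.1*0.0 = 0.0
  y_4 = -0.5804 - 0.1*-1.1608 = -0.4643
f(0.0, -0.4643) = 5*0.0^2 + 1*(-0.4643)^2 = 0.2156


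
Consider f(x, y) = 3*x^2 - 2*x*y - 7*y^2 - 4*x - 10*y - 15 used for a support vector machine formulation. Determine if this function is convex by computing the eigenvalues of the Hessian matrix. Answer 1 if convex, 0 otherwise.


The Hessian of f(x,y) = 3*x^2 - 2*x*y - 7*y^2 - 4*x - 10*y - 15 is:
H = [[6, -2], [-2, -14]]
Trace = 6 - 14 = -8
Determinant = 6*-14 - (-2)^2 = -88
Discriminant = (-8)^2 - 4*-88 = 416.0
Eigenvalues: lambda_1 = -14.198, lambda_2 = 6.198
The function is not convex.

0


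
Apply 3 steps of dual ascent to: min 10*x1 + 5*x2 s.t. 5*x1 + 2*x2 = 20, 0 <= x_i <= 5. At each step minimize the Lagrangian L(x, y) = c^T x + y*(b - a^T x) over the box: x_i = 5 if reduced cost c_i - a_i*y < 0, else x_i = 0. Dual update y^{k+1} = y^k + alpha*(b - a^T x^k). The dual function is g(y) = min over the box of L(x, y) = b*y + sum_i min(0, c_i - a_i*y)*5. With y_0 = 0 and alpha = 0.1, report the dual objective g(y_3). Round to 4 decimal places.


Dual ascent for LP: min 10*x1 + 5*x2, 5*x1 + 2*x2 = 20, 0 <= x_i <= 5
Step 1: y^k = 0.0, reduced costs: (10.0, 5.0)
  x^k = (0.0, 0.0), subgradient = b - a^T x = 20.0
  y^{k+1} = 0.0 + 0.1*20.0 = 2.0
Step 2: y^k = 2.0, reduced costs: (0.0, 1.0)
  x^k = (0.0, 0.0), subgradient = b - a^T x = 20.0
  y^{k+1} = 2.0 + 0.1*20.0 = 4.0
Step 3: y^k = 4.0, reduced costs: (-10.0, -3.0)
  x^k = (5.0, 5.0), subgradient = b - a^T x = -15.0
  y^{k+1} = 4.0 + 0.1*-15.0 = 2.5
Dual objective at y_3 = 2.5: reduced costs (-2.5, 0.0), box minimizer x = (5.0, 0.0)
g(y_3) = b*y + (c1 - a1*y)*x1 + (c2 - a2*y)*x2 = 20*2.5 + (-2.5)*5.0 + 0.0*0.0 = 50.0 - 12.5 + 0.0 = 37.5


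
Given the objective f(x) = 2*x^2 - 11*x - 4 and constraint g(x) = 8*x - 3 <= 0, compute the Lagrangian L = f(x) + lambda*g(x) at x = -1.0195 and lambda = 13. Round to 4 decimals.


Step 1: Evaluate f(x).
f(-1.0195) = 2*(-1.0195)^2 - 11*(-1.0195) - 4 = 9.2933
Step 2: Evaluate g(x).
g(-1.0195) = 8*-1.0195 - 3 = -11.156
Step 3: Compute Lagrangian.
L = 9.2933 + 13*-11.156 = -135.7347


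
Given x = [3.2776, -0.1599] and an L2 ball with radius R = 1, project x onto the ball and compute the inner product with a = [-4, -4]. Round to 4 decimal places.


Step 1: Compute ||x|| (intermediates to 6 decimals).
||x|| = sqrt(3.2776^2 + (-0.1599)^2) = 3.281498
Step 2: Project.
Since ||x|| > R, scale = R/||x|| = 1/3.281498 = 0.304739, proj(x) = scale * x
proj(x) = [0.998813, -0.048728]
Step 3: Dot product.
a^T * proj(x) = -4*0.998813 - 4*(-0.048728) = -3.8003


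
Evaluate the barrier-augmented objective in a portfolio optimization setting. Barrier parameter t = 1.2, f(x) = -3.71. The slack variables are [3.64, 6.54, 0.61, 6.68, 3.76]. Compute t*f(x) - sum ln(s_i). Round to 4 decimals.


Step 1: Compute log-barrier.
ln values: [1.292, 1.8779, -0.4943, 1.8991, 1.3244]
phi = -(1.292 + 1.8779 - 0.4943 + 1.8991 + 1.3244) = -5.8992
Step 2: Compute augmented objective.
t*f(x) = 1.2*-3.71 = -4.452
Total = -4.452 - 5.8992 = -10.3512


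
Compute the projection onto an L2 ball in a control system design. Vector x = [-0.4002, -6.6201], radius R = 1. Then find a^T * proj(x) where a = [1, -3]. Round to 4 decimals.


Step 1: Compute ||x|| (intermediates to 6 decimals).
||x|| = sqrt((-0.4002)^2 + (-6.6201)^2) = 6.632185
Step 2: Project.
Since ||x|| > R, scale = R/||x|| = 1/6.632185 = 0.15078, proj(x) = scale * x
proj(x) = [-0.060342, -0.998179]
Step 3: Dot product.
a^T * proj(x) = 1*(-0.060342) - 3*(-0.998179) = 2.9342


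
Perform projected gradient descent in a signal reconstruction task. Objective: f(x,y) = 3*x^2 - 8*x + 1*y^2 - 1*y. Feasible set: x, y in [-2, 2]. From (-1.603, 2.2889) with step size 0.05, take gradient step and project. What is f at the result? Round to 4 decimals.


Step 1: Compute gradient at (-1.603, 2.2889).
grad_x = 2*3*-1.603 - 8 = -17.618
grad_y = 2*1*2.2889 - 1 = 3.5778
Step 2: Gradient step.
x_raw = -1.603 - 0.05*-17.618 = -0.7221
y_raw = 2.2889 - 0.05*3.5778 = 2.11
Step 3: Project onto [-2, 2].
x_proj = clip(-0.7221) = -0.7221
y_proj = clip(2.11) = 2.0
Step 4: Evaluate f.
f(-0.7221, 2.0) = 9.3411


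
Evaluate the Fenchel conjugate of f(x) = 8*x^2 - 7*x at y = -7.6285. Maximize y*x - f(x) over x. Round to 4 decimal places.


f*(y) = sup_x {y*x - a*x^2 - b*x} = sup_x {(y-b)*x - a*x^2}
FOC: (y - b) - 2a*x = 0 => x* = (y - b)/(2a)
x* = (-7.6285 + 7)/(2*8) = -0.0393
f*(-7.6285) = (y-b)^2/(4a) = (-7.6285 + 7)^2/(4*8)
= 0.395/32 = 0.0123


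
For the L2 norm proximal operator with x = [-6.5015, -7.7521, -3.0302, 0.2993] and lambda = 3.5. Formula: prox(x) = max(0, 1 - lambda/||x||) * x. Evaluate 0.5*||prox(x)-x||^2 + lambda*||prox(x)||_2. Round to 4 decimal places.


Step 1: Compute ||x||.
||x|| = 10.5658
Step 2: Compute scaling factor.
scale = max(0, 1 - 3.5/10.5658) = 0.6687
Step 3: prox(x) = [-4.3478, -5.1842, -2.0264, 0.2002]
||prox(x)|| = 7.0658
Step 4: Proximal objective.
0.5*||prox-x||^2 = 6.125
lambda*||prox|| = 24.7303
Total = 30.8553


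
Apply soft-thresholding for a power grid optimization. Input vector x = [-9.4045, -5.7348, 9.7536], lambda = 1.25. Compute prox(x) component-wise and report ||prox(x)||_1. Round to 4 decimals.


Soft-thresholding with lambda = 1.25:
prox(-9.4045) = sign(-9.4045)*max(|-9.4045| - 1.25, 0) = -8.1545
prox(-5.7348) = sign(-5.7348)*max(|-5.7348| - 1.25, 0) = -4.4848
prox(9.7536) = sign(9.7536)*max(|9.7536| - 1.25, 0) = 8.5036
prox(x) = [-8.1545, -4.4848, 8.5036]
||prox(x)||_1 = 8.1545 + 4.4848 + 8.5036 = 21.1429


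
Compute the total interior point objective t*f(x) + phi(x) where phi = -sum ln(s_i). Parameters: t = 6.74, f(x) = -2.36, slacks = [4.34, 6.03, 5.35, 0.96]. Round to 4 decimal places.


Step 1: Compute log-barrier.
ln values: [1.4679, 1.7967, 1.6771, -0.0408]
phi = -(1.4679 + 1.7967 + 1.6771 - 0.0408) = -4.9009
Step 2: Compute augmented objective.
t*f(x) = 6.74*-2.36 = -15.9064
Total = -15.9064 - 4.9009 = -20.8073


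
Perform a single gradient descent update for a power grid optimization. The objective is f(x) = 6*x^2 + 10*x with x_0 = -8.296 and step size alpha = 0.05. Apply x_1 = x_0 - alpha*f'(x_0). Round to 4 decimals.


We compute the gradient at x_0 and apply the update.
f'(x) = 12*x + 10
f'(-8.296) = 12*-8.296 + 10 = -89.552
x_1 = -8.296 - 0.05*-89.552 = -3.8184


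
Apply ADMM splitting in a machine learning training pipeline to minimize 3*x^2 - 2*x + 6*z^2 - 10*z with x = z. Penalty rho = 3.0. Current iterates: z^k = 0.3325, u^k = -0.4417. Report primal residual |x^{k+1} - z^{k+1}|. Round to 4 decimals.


ADMM iteration with rho = 3.0, z^k = 0.3325, u^k = -0.4417
Step 1: x-update.
Minimize 3*x^2 - 2*x + (3.0/2)*(x - 0.3325 - 0.4417)^2
FOC: (2*3 + 3.0)*x = 2 + 3.0*(0.3325 + 0.4417)
x^{k+1} = 0.4803
Step 2: z-update.
Minimize 6*z^2 - 10*z + (3.0/2)*(0.4803 - z - 0.4417)^2
FOC: (2*6 + 3.0)*z = 10 + 3.0*(0.4803 - 0.4417)
z^{k+1} = 0.6744
Step 3: u-update.
u^{k+1} = -0.4417 + 0.4803 - 0.6744 = -0.6358
Step 4: Primal residual = |0.4803 - 0.6744| = 0.1941


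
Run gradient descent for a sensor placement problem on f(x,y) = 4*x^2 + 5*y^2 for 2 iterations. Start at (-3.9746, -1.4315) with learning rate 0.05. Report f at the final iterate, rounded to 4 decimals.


Gradient descent on f(x,y) = 4*x^2 + 5*y^2.
Starting point: (-3.9746, -1.4315), alpha = 0.05
Step 1: grad_x = 2*4*-3.9746 = -31.7968, grad_y = 2*5*-1.4315 = -14.315
  x_1 = -3.9746 - 0.05*-31.7968 = -2.3848
  y_1 = -1.4315 - 0.05*-14.315 = -0.7158
Step 2: grad_x = 2*4*-2.3848 = -19.0781, grad_y = 2*5*-0.7158 = -7.1575
  x_2 = -2.3848 - 0.05*-19.0781 = -1.4309
  y_2 = -0.7158 - 0.05*-7.1575 = -0.3579
f(-1.4309, -0.3579) = 4*(-1.4309)^2 + 5*(-0.3579)^2 = 8.8298
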